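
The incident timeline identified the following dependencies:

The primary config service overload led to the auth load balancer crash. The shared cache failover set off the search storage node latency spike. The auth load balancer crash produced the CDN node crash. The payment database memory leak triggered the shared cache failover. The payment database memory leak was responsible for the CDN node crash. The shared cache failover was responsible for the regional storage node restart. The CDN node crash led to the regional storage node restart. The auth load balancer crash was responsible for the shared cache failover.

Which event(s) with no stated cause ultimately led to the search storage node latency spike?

the payment database memory leak, the primary config service overload

Tracing upstream from the search storage node latency spike: the search storage node latency spike ← the shared cache failover ← the auth load balancer crash ← the primary config service overload.
A separate upstream branch: the search storage node latency spike ← the shared cache failover ← the payment database memory leak.
Each of those chain origins has no stated cause.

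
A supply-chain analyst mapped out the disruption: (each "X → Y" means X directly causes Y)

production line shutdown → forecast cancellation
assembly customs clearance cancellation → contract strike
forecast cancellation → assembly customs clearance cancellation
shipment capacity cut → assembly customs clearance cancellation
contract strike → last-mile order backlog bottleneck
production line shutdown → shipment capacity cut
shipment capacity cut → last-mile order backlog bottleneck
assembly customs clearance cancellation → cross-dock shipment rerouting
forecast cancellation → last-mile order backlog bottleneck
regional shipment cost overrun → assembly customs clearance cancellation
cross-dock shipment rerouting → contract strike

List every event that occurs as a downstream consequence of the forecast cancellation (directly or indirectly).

the assembly customs clearance cancellation, the contract strike, the cross-dock shipment rerouting, the last-mile order backlog bottleneck

Direct effects: the assembly customs clearance cancellation, the last-mile order backlog bottleneck.
2 steps out: the cross-dock shipment rerouting, the contract strike.
Not reachable from it: the production line shutdown, the shipment capacity cut, the regional shipment cost overrun.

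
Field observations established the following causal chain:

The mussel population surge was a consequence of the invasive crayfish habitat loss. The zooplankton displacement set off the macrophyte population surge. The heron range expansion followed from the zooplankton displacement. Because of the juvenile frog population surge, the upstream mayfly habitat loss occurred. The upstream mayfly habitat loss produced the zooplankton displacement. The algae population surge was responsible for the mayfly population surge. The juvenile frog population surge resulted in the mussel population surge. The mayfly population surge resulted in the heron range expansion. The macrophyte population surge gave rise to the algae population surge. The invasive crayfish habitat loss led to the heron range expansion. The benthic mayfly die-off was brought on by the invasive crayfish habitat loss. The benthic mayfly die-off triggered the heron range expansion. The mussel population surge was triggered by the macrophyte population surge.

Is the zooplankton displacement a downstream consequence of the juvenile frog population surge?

Yes

There is a causal chain: the juvenile frog population surge → the upstream mayfly habitat loss → the zooplankton displacement.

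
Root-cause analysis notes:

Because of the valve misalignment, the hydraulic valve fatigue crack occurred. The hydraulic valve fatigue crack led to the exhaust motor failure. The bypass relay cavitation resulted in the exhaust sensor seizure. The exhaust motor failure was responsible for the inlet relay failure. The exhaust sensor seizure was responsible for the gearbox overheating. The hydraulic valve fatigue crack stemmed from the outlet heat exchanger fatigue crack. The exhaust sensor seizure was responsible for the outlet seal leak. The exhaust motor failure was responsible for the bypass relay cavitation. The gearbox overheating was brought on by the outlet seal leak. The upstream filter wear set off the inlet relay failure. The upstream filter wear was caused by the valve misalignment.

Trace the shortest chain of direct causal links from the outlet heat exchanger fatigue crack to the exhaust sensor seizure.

the outlet heat exchanger fatigue crack → the hydraulic valve fatigue crack
the hydraulic valve fatigue crack → the exhaust motor failure
the exhaust motor failure → the bypass relay cavitation
the bypass relay cavitation → the exhaust sensor seizure
Length: 4 steps.

the outlet heat exchanger fatigue crack → the hydraulic valve fatigue crack → the exhaust motor failure → the bypass relay cavitation → the exhaust sensor seizure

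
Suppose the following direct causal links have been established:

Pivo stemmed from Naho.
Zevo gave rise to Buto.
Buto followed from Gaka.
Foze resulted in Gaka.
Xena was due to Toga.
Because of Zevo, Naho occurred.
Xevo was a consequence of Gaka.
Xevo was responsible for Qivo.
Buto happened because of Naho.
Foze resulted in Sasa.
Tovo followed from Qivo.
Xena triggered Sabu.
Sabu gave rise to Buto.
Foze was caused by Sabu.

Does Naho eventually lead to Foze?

No

Naho leads to Buto, Pivo; Foze is not among them.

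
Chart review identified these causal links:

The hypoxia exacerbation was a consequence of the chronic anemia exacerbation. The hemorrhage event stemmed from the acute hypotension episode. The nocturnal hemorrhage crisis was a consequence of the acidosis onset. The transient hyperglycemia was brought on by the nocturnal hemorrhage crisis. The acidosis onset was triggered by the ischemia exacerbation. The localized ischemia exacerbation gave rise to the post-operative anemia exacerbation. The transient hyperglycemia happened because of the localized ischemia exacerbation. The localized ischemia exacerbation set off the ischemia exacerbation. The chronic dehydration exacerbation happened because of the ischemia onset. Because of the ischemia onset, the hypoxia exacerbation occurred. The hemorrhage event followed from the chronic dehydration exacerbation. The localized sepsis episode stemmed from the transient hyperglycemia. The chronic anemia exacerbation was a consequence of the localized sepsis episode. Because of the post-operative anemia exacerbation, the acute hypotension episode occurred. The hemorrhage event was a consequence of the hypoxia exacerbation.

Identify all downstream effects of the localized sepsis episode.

the chronic anemia exacerbation, the hemorrhage event, the hypoxia exacerbation

Direct effects: the chronic anemia exacerbation.
2 steps out: the hypoxia exacerbation.
3 steps out: the hemorrhage event.
Not reachable from it: the ischemia onset, the localized ischemia exacerbation, the ischemia exacerbation, the acidosis onset, the post-operative anemia exacerbation, the nocturnal hemorrhage crisis, the transient hyperglycemia, the acute hypotension episode, the chronic dehydration exacerbation.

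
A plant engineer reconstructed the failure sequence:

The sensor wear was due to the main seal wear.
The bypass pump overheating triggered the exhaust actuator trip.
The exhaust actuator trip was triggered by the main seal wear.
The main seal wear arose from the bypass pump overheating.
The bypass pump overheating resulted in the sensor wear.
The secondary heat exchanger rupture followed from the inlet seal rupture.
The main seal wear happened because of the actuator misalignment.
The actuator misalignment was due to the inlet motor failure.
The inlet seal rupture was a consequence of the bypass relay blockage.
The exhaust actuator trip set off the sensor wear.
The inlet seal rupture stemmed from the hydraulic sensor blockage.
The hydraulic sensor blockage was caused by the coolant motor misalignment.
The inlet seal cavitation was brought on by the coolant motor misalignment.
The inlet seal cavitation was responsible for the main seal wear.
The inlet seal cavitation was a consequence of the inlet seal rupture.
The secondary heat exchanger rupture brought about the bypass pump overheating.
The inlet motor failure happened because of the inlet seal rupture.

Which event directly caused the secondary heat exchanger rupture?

Upstream contributors include the coolant motor misalignment, the hydraulic sensor blockage, the bypass relay blockage, but only the inlet seal rupture feeds directly into the secondary heat exchanger rupture.

the inlet seal rupture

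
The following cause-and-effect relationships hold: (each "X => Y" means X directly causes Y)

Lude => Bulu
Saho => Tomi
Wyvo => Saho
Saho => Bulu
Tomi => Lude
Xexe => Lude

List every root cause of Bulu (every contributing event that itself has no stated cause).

Wyvo, Xexe

Tracing upstream from Bulu: Bulu ← Saho ← Wyvo.
A separate upstream branch: Bulu ← Lude ← Xexe.
Each of those chain origins has no stated cause.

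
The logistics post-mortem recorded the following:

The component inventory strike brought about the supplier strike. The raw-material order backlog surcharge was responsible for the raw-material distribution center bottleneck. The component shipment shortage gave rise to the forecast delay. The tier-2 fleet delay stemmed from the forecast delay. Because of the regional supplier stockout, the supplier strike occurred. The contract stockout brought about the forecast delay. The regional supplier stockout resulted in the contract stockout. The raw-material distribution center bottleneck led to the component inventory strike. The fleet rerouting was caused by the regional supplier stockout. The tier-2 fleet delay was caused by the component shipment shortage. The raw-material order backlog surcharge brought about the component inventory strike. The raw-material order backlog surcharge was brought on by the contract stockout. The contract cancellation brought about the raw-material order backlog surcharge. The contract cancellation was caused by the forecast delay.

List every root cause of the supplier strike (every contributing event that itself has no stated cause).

the component shipment shortage, the regional supplier stockout

Tracing upstream from the supplier strike: the supplier strike ← the component inventory strike ← the raw-material order backlog surcharge ← the contract cancellation ← the forecast delay ← the component shipment shortage.
A separate upstream branch: the supplier strike ← the regional supplier stockout.
Each of those chain origins has no stated cause.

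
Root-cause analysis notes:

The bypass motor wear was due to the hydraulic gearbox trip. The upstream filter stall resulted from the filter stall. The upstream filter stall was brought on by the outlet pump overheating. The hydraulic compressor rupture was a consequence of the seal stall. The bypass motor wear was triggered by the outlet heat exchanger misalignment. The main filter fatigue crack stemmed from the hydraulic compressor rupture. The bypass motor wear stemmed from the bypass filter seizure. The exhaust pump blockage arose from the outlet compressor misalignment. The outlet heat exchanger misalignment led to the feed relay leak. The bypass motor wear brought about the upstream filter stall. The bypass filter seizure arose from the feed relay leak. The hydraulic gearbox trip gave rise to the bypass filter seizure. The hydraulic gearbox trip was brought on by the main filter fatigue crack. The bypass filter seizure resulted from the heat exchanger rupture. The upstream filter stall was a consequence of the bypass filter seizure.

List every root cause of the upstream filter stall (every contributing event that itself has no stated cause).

Tracing upstream from the upstream filter stall: the upstream filter stall ← the bypass filter seizure ← the hydraulic gearbox trip ← the main filter fatigue crack ← the hydraulic compressor rupture ← the seal stall.
A separate upstream branch: the upstream filter stall ← the bypass filter seizure ← the heat exchanger rupture.
A separate upstream branch: the upstream filter stall ← the bypass motor wear ← the outlet heat exchanger misalignment.
A separate upstream branch: the upstream filter stall ← the filter stall.
A separate upstream branch: the upstream filter stall ← the outlet pump overheating.
Each of those chain origins has no stated cause.

the filter stall, the heat exchanger rupture, the outlet heat exchanger misalignment, the outlet pump overheating, the seal stall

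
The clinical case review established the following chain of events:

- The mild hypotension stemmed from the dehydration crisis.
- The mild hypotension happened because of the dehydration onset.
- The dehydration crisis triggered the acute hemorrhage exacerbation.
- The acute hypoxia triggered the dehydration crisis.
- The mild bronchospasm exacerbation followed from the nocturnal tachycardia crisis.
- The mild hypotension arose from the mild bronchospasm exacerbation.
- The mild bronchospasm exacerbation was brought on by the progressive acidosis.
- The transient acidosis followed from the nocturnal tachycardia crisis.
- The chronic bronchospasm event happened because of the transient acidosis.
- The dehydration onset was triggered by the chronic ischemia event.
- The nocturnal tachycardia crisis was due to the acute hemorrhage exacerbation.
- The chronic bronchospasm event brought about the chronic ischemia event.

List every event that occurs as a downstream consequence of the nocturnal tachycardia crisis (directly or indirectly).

the chronic bronchospasm event, the chronic ischemia event, the dehydration onset, the mild bronchospasm exacerbation, the mild hypotension, the transient acidosis

Direct effects: the transient acidosis, the mild bronchospasm exacerbation.
2 steps out: the chronic bronchospasm event, the mild hypotension.
3 steps out: the chronic ischemia event.
4 steps out: the dehydration onset.
Not reachable from it: the acute hypoxia, the dehydration crisis, the acute hemorrhage exacerbation, the progressive acidosis.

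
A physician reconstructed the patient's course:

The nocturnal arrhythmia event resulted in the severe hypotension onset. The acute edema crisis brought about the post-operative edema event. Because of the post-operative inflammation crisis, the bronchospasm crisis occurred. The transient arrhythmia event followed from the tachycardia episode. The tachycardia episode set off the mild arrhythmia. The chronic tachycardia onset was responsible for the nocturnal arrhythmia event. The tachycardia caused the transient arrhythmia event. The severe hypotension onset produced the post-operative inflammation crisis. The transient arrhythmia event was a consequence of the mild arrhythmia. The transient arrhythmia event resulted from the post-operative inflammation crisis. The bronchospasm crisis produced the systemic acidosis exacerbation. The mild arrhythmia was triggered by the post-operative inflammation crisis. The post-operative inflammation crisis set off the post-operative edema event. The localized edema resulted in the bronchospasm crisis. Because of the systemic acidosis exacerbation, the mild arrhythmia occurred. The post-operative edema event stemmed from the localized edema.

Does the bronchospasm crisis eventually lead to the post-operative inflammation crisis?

No

The bronchospasm crisis leads to the systemic acidosis exacerbation, the mild arrhythmia, the transient arrhythmia event; the post-operative inflammation crisis is not among them.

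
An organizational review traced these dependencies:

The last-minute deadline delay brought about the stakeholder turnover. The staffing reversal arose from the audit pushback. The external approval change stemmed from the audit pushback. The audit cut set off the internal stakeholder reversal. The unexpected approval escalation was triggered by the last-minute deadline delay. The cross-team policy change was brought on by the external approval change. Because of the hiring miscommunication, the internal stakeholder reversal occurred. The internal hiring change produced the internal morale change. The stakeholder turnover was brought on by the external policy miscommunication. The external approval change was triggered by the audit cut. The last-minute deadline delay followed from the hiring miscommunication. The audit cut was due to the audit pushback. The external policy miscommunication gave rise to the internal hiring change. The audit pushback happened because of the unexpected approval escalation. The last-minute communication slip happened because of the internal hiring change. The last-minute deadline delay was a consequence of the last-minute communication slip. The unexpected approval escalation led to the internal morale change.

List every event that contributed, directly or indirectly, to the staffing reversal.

Immediate cause of the staffing reversal: the audit pushback.
Further upstream: the external policy miscommunication, the internal hiring change, the hiring miscommunication, the last-minute communication slip, the last-minute deadline delay, the unexpected approval escalation.

the audit pushback, the external policy miscommunication, the hiring miscommunication, the internal hiring change, the last-minute communication slip, the last-minute deadline delay, the unexpected approval escalation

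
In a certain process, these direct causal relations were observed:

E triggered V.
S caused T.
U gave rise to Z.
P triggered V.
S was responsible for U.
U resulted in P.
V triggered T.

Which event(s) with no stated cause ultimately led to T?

Tracing upstream from T: T ← S.
A separate upstream branch: T ← V ← E.
Each of those chain origins has no stated cause.

E, S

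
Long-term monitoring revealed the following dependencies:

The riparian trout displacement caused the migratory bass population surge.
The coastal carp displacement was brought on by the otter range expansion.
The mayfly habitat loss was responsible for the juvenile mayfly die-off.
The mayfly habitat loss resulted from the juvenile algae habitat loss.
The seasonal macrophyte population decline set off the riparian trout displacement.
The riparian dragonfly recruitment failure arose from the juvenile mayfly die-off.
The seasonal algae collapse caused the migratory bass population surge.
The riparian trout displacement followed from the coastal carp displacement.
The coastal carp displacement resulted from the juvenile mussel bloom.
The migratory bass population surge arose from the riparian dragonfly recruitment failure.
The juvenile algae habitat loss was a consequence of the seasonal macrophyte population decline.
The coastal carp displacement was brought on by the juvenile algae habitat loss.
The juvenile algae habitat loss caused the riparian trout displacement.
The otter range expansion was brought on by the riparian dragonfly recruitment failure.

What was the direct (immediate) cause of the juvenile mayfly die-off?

Upstream contributors include the seasonal macrophyte population decline, the juvenile algae habitat loss, but only the mayfly habitat loss feeds directly into the juvenile mayfly die-off.

the mayfly habitat loss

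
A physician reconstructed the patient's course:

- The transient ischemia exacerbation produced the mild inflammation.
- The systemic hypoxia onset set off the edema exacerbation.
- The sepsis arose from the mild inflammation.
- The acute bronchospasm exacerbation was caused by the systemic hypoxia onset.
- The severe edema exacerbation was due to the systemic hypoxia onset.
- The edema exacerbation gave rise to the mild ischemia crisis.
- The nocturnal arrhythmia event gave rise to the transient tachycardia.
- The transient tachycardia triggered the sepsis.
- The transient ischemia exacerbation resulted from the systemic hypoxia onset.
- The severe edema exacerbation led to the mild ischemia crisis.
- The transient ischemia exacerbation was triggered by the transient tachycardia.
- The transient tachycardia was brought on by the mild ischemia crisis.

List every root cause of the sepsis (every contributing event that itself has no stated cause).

Tracing upstream from the sepsis: the sepsis ← the mild inflammation ← the transient ischemia exacerbation ← the systemic hypoxia onset.
A separate upstream branch: the sepsis ← the transient tachycardia ← the nocturnal arrhythmia event.
Each of those chain origins has no stated cause.

the nocturnal arrhythmia event, the systemic hypoxia onset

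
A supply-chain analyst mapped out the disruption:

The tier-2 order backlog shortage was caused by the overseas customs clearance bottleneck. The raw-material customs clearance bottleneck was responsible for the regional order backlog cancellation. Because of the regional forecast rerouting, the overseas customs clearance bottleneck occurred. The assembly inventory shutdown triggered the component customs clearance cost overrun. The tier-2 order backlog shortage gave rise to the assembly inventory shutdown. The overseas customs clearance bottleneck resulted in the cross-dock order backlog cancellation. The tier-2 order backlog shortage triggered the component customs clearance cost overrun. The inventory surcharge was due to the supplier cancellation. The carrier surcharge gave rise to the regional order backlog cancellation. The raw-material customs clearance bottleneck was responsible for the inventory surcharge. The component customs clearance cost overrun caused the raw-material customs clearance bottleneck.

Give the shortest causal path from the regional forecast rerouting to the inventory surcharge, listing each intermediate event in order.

the regional forecast rerouting → the overseas customs clearance bottleneck
the overseas customs clearance bottleneck → the tier-2 order backlog shortage
the tier-2 order backlog shortage → the component customs clearance cost overrun
the component customs clearance cost overrun → the raw-material customs clearance bottleneck
the raw-material customs clearance bottleneck → the inventory surcharge
Length: 5 steps.

the regional forecast rerouting → the overseas customs clearance bottleneck → the tier-2 order backlog shortage → the component customs clearance cost overrun → the raw-material customs clearance bottleneck → the inventory surcharge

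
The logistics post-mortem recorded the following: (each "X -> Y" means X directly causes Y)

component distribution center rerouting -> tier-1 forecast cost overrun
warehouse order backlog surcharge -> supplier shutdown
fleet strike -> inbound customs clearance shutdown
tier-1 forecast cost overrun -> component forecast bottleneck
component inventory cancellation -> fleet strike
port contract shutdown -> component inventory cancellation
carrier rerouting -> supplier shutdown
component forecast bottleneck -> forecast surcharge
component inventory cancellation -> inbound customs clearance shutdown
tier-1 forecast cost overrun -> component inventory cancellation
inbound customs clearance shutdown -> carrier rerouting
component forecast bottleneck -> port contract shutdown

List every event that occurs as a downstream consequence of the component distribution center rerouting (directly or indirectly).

Direct effects: the tier-1 forecast cost overrun.
2 steps out: the component forecast bottleneck, the component inventory cancellation.
3 steps out: the forecast surcharge, the port contract shutdown, the fleet strike, the inbound customs clearance shutdown.
4 steps out: the carrier rerouting.
5 steps out: the supplier shutdown.
Not reachable from it: the warehouse order backlog surcharge.

the carrier rerouting, the component forecast bottleneck, the component inventory cancellation, the fleet strike, the forecast surcharge, the inbound customs clearance shutdown, the port contract shutdown, the supplier shutdown, the tier-1 forecast cost overrun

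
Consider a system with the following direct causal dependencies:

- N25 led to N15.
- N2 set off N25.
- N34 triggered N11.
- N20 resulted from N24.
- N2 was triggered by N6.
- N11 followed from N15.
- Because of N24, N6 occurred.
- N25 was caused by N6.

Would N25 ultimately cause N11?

Yes

There is a causal chain: N25 → N15 → N11.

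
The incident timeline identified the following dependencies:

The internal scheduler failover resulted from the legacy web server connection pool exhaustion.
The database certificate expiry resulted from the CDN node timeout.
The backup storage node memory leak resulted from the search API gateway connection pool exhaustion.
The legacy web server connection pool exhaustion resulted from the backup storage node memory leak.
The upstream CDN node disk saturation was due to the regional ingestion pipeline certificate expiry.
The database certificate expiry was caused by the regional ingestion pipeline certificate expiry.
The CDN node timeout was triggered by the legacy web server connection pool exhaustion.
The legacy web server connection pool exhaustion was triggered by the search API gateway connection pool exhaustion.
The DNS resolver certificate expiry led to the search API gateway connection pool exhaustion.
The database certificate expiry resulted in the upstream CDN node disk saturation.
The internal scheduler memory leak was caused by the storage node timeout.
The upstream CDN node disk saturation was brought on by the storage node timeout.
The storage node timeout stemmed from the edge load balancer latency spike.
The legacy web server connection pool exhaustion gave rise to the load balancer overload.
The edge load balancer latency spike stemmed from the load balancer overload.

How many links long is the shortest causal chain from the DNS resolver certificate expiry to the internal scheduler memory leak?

Shortest chain: the DNS resolver certificate expiry → the search API gateway connection pool exhaustion → the legacy web server connection pool exhaustion → the load balancer overload → the edge load balancer latency spike → the storage node timeout → the internal scheduler memory leak.

6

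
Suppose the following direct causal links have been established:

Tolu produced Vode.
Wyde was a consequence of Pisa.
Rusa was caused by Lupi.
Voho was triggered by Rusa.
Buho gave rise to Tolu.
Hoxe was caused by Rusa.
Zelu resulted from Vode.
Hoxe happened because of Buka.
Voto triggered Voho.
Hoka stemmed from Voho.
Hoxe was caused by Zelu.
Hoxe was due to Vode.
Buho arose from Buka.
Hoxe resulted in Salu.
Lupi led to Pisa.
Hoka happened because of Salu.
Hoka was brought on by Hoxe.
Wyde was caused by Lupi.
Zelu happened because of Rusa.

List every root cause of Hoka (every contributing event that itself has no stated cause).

Tracing upstream from Hoka: Hoka ← Voho ← Voto.
A separate upstream branch: Hoka ← Hoxe ← Rusa ← Lupi.
A separate upstream branch: Hoka ← Hoxe ← Buka.
Each of those chain origins has no stated cause.

Buka, Lupi, Voto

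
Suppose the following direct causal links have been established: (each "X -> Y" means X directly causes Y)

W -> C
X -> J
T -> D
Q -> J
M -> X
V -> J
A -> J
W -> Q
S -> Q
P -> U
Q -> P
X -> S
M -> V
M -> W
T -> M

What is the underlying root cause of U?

T

Tracing upstream from U: U ← P ← Q ← W ← M ← T.
T has no stated cause, so it is the root.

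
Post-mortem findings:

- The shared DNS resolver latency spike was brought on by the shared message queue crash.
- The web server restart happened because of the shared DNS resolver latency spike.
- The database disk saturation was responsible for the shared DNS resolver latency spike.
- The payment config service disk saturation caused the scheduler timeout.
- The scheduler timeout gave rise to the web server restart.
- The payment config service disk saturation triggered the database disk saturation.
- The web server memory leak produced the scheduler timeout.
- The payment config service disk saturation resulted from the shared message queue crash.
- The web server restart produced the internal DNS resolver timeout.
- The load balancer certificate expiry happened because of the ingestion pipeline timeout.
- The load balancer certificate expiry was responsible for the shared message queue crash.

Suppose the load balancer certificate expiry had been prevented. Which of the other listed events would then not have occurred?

Downstream of the load balancer certificate expiry: the shared message queue crash, the payment config service disk saturation, the database disk saturation, the shared DNS resolver latency spike, the scheduler timeout, the web server restart, the internal DNS resolver timeout.
Of those, still caused via another path: the scheduler timeout, the web server restart, the internal DNS resolver timeout.
The remainder have no surviving cause.

the database disk saturation, the payment config service disk saturation, the shared DNS resolver latency spike, the shared message queue crash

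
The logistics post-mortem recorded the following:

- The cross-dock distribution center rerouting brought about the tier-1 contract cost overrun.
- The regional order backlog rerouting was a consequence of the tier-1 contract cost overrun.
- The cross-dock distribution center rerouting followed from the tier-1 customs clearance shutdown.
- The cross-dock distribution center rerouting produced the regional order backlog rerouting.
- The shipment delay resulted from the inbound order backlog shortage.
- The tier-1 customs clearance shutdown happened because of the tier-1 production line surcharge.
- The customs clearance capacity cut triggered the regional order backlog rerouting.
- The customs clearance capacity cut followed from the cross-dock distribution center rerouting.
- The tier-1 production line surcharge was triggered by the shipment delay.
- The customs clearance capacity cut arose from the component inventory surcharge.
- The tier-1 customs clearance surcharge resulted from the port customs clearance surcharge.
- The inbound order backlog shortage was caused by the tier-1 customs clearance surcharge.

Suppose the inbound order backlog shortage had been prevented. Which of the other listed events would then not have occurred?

Downstream of the inbound order backlog shortage: the shipment delay, the tier-1 production line surcharge, the tier-1 customs clearance shutdown, the cross-dock distribution center rerouting, the customs clearance capacity cut, the tier-1 contract cost overrun, the regional order backlog rerouting.
Of those, still caused via another path: the customs clearance capacity cut, the regional order backlog rerouting.
The remainder have no surviving cause.

the cross-dock distribution center rerouting, the shipment delay, the tier-1 contract cost overrun, the tier-1 customs clearance shutdown, the tier-1 production line surcharge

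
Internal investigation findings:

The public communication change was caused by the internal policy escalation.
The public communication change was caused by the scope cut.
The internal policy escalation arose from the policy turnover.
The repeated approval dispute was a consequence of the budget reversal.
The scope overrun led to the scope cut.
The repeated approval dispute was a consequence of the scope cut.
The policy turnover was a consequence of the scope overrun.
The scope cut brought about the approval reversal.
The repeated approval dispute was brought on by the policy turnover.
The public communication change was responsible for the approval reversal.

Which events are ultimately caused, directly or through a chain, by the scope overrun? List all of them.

the approval reversal, the internal policy escalation, the policy turnover, the public communication change, the repeated approval dispute, the scope cut

Direct effects: the policy turnover, the scope cut.
2 steps out: the repeated approval dispute, the internal policy escalation, the public communication change, the approval reversal.
Not reachable from it: the budget reversal.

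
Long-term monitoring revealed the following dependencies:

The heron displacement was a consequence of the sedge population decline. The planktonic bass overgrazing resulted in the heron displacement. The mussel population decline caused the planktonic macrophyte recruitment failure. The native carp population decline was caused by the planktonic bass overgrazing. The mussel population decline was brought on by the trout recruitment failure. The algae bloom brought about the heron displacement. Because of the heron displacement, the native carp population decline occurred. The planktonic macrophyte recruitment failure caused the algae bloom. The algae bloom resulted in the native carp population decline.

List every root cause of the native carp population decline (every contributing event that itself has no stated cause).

the planktonic bass overgrazing, the sedge population decline, the trout recruitment failure

Tracing upstream from the native carp population decline: the native carp population decline ← the algae bloom ← the planktonic macrophyte recruitment failure ← the mussel population decline ← the trout recruitment failure.
A separate upstream branch: the native carp population decline ← the heron displacement ← the sedge population decline.
A separate upstream branch: the native carp population decline ← the planktonic bass overgrazing.
Each of those chain origins has no stated cause.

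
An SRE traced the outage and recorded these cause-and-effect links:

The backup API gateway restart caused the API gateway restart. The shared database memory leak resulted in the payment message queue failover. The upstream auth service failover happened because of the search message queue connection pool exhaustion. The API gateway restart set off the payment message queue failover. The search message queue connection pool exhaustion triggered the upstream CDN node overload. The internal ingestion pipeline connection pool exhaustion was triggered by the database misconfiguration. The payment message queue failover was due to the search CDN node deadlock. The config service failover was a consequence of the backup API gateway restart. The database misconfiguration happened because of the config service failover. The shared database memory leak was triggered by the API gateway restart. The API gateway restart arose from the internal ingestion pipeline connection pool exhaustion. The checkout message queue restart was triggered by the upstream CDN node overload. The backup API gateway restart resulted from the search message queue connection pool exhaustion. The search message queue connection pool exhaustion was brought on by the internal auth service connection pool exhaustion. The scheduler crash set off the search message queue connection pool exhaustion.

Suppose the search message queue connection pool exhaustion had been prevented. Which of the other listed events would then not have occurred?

the API gateway restart, the backup API gateway restart, the checkout message queue restart, the config service failover, the database misconfiguration, the internal ingestion pipeline connection pool exhaustion, the shared database memory leak, the upstream CDN node overload, the upstream auth service failover

Downstream of the search message queue connection pool exhaustion: the backup API gateway restart, the config service failover, the database misconfiguration, the upstream auth service failover, the internal ingestion pipeline connection pool exhaustion, the upstream CDN node overload, the checkout message queue restart, the API gateway restart, the shared database memory leak, the payment message queue failover.
Of those, still caused via another path: the payment message queue failover.
The remainder have no surviving cause.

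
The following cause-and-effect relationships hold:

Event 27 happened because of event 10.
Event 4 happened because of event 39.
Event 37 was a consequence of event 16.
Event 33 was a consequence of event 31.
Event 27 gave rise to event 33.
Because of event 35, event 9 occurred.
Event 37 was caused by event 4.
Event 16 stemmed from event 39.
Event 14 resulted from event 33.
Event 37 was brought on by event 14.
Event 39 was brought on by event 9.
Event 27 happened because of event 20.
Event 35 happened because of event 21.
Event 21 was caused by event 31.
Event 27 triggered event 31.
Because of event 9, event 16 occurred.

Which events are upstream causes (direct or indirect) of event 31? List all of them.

Immediate cause of event 31: event 27.
Further upstream: event 20, event 10.

event 10, event 20, event 27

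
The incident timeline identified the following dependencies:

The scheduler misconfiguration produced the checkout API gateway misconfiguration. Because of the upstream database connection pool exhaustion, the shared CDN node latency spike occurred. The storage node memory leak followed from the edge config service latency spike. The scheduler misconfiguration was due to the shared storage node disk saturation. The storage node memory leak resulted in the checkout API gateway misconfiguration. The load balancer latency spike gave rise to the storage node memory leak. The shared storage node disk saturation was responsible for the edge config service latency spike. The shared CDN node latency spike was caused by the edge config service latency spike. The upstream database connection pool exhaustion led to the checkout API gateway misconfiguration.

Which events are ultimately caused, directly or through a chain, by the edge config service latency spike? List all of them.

the checkout API gateway misconfiguration, the shared CDN node latency spike, the storage node memory leak

Direct effects: the storage node memory leak, the shared CDN node latency spike.
2 steps out: the checkout API gateway misconfiguration.
Not reachable from it: the load balancer latency spike, the shared storage node disk saturation, the upstream database connection pool exhaustion, the scheduler misconfiguration.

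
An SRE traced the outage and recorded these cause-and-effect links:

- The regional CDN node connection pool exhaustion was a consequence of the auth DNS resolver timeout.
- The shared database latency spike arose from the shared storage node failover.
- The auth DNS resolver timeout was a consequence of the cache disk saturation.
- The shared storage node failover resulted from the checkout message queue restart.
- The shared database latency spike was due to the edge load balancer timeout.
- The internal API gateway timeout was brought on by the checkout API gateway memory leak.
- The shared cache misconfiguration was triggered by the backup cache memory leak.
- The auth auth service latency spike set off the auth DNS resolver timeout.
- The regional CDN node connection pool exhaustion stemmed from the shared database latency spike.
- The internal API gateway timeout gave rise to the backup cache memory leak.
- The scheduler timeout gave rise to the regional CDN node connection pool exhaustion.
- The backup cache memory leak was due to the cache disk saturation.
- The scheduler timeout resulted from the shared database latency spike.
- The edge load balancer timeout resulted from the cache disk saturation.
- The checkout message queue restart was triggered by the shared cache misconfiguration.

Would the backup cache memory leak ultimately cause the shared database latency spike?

Yes

There is a causal chain: the backup cache memory leak → the shared cache misconfiguration → the checkout message queue restart → the shared storage node failover → the shared database latency spike.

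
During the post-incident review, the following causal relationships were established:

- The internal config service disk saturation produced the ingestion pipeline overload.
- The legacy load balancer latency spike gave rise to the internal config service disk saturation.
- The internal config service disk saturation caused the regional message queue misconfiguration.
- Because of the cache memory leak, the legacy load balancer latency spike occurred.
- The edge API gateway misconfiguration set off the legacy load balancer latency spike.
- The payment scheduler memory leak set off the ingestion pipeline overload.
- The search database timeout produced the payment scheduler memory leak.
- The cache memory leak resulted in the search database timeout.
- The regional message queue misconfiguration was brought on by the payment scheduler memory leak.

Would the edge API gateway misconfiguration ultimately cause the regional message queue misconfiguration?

Yes

There is a causal chain: the edge API gateway misconfiguration → the legacy load balancer latency spike → the internal config service disk saturation → the regional message queue misconfiguration.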